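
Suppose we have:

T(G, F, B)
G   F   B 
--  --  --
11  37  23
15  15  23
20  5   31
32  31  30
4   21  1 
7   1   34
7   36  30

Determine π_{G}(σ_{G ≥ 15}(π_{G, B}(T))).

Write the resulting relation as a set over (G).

{15, 20, 32}

Projecting to G, B: {(11, 23), (15, 23), (20, 31), (32, 30), (4, 1), (7, 30), (7, 34)}
Filtering on G ≥ 15 leaves {(15, 23), (20, 31), (32, 30)}.
Projecting to G: {15, 20, 32}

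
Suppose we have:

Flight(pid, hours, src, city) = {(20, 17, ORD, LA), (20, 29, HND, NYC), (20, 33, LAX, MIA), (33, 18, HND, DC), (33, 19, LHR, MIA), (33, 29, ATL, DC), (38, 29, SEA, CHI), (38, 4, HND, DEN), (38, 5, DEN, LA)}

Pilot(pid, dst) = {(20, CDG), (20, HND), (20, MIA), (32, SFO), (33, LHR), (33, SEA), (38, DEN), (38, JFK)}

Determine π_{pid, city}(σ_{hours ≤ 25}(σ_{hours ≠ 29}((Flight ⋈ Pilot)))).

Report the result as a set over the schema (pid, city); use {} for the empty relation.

Joining Flight and Pilot on pid yields {(20, 17, ORD, LA, CDG), (20, 17, ORD, LA, HND), (20, 17, ORD, LA, MIA), (20, 29, HND, NYC, CDG), (20, 29, HND, NYC, HND), (20, 29, HND, NYC, MIA), (20, 33, LAX, MIA, CDG), (20, 33, LAX, MIA, HND), (20, 33, LAX, MIA, MIA), (33, 18, HND, DC, LHR), (33, 18, HND, DC, SEA), (33, 19, LHR, MIA, LHR), (33, 19, LHR, MIA, SEA), (33, 29, ATL, DC, LHR), (33, 29, ATL, DC, SEA), (38, 29, SEA, CHI, DEN), (38, 29, SEA, CHI, JFK), (38, 4, HND, DEN, DEN), (38, 4, HND, DEN, JFK), (38, 5, DEN, LA, DEN), (38, 5, DEN, LA, JFK)}.
Selection hours ≠ 29: {(20, 17, ORD, LA, CDG), (20, 17, ORD, LA, HND), (20, 17, ORD, LA, MIA), (20, 33, LAX, MIA, CDG), (20, 33, LAX, MIA, HND), (20, 33, LAX, MIA, MIA), (33, 18, HND, DC, LHR), (33, 18, HND, DC, SEA), (33, 19, LHR, MIA, LHR), (33, 19, LHR, MIA, SEA), (38, 4, HND, DEN, DEN), (38, 4, HND, DEN, JFK), (38, 5, DEN, LA, DEN), (38, 5, DEN, LA, JFK)}
Selection hours ≤ 25: {(20, 17, ORD, LA, CDG), (20, 17, ORD, LA, HND), (20, 17, ORD, LA, MIA), (33, 18, HND, DC, LHR), (33, 18, HND, DC, SEA), (33, 19, LHR, MIA, LHR), (33, 19, LHR, MIA, SEA), (38, 4, HND, DEN, DEN), (38, 4, HND, DEN, JFK), (38, 5, DEN, LA, DEN), (38, 5, DEN, LA, JFK)}
π_{pid, city} gives {(20, LA), (33, DC), (33, MIA), (38, DEN), (38, LA)} (6 duplicate(s) eliminated).

{(20, LA), (33, DC), (33, MIA), (38, DEN), (38, LA)}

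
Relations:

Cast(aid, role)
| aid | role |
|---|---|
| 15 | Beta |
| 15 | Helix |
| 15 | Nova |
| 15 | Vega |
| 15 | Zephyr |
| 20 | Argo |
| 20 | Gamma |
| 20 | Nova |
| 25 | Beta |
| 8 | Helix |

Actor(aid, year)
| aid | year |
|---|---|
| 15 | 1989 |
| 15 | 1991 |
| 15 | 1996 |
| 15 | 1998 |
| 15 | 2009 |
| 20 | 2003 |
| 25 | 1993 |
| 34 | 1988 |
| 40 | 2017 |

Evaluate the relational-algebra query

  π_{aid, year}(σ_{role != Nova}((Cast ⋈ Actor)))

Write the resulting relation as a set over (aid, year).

Cast ⋈ Actor (natural join on aid): {(15, Beta, 1989), (15, Beta, 1991), (15, Beta, 1996), (15, Beta, 1998), (15, Beta, 2009), (15, Helix, 1989), (15, Helix, 1991), (15, Helix, 1996), (15, Helix, 1998), (15, Helix, 2009), (15, Nova, 1989), (15, Nova, 1991), (15, Nova, 1996), (15, Nova, 1998), (15, Nova, 2009), (15, Vega, 1989), (15, Vega, 1991), (15, Vega, 1996), (15, Vega, 1998), (15, Vega, 2009), (15, Zephyr, 1989), (15, Zephyr, 1991), (15, Zephyr, 1996), (15, Zephyr, 1998), (15, Zephyr, 2009), (20, Argo, 2003), (20, Gamma, 2003), (20, Nova, 2003), (25, Beta, 1993)}
Apply σ_{role != Nova}; surviving tuples: {(15, Beta, 1989), (15, Beta, 1991), (15, Beta, 1996), (15, Beta, 1998), (15, Beta, 2009), (15, Helix, 1989), (15, Helix, 1991), (15, Helix, 1996), (15, Helix, 1998), (15, Helix, 2009), (15, Vega, 1989), (15, Vega, 1991), (15, Vega, 1996), (15, Vega, 1998), (15, Vega, 2009), (15, Zephyr, 1989), (15, Zephyr, 1991), (15, Zephyr, 1996), (15, Zephyr, 1998), (15, Zephyr, 2009), (20, Argo, 2003), (20, Gamma, 2003), (25, Beta, 1993)}
Keep only column(s) aid, year (16 duplicate(s) eliminated): {(15, 1989), (15, 1991), (15, 1996), (15, 1998), (15, 2009), (20, 2003), (25, 1993)}

{(15, 1989), (15, 1991), (15, 1996), (15, 1998), (15, 2009), (20, 2003), (25, 1993)}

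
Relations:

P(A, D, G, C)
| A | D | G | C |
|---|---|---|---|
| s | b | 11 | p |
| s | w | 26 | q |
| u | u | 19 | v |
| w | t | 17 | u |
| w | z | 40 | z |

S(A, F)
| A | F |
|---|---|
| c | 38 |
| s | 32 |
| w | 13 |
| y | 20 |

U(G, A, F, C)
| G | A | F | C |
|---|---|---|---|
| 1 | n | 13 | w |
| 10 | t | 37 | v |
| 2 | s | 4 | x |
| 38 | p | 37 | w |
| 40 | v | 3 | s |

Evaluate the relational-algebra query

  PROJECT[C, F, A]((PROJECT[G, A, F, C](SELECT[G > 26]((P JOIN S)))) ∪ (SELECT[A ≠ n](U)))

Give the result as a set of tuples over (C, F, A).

{(s, 3, v), (v, 37, t), (w, 37, p), (x, 4, s), (z, 13, w)}

Joining P and S on A yields {(s, b, 11, p, 32), (s, w, 26, q, 32), (w, t, 17, u, 13), (w, z, 40, z, 13)}.
Apply σ_{G > 26}; surviving tuples: {(w, z, 40, z, 13)}
Projecting to G, A, F, C: {(40, w, 13, z)}
Apply σ_{A ≠ n}; surviving tuples: {(10, t, 37, v), (2, s, 4, x), (38, p, 37, w), (40, v, 3, s)}
Union: {(40, w, 13, z)} with {(10, t, 37, v), (2, s, 4, x), (38, p, 37, w), (40, v, 3, s)} → {(10, t, 37, v), (2, s, 4, x), (38, p, 37, w), (40, v, 3, s), (40, w, 13, z)}
Projecting to C, F, A: {(s, 3, v), (v, 37, t), (w, 37, p), (x, 4, s), (z, 13, w)}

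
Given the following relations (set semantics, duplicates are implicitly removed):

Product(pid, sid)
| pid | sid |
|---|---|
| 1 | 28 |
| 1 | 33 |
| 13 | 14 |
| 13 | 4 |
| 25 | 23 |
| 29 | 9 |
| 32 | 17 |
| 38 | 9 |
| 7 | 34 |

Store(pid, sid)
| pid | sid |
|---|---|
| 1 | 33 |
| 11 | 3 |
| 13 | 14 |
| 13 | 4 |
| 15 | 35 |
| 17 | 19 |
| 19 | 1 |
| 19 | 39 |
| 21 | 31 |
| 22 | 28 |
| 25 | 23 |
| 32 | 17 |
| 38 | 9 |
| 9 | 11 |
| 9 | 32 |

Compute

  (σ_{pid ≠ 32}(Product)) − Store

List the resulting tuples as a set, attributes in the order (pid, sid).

Filtering on pid ≠ 32 leaves {(1, 28), (1, 33), (13, 14), (13, 4), (25, 23), (29, 9), (38, 9), (7, 34)}.
Taking the difference: {(1, 28), (29, 9), (7, 34)}

{(1, 28), (29, 9), (7, 34)}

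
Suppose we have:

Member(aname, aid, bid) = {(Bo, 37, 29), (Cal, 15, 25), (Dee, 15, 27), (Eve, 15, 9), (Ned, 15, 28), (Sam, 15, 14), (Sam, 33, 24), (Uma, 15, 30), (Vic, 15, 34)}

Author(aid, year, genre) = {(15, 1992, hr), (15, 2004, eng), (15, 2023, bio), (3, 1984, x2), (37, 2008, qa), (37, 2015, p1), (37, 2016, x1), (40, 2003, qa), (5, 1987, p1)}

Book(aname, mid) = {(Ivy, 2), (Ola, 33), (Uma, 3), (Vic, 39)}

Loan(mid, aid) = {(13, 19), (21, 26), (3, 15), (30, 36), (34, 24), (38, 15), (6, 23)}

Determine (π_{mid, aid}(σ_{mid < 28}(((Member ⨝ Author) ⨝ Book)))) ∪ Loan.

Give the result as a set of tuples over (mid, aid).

{(13, 19), (21, 26), (3, 15), (30, 36), (34, 24), (38, 15), (6, 23)}

Member ⋈ Author (natural join on aid): {(Bo, 37, 29, 2008, qa), (Bo, 37, 29, 2015, p1), (Bo, 37, 29, 2016, x1), (Cal, 15, 25, 1992, hr), (Cal, 15, 25, 2004, eng), (Cal, 15, 25, 2023, bio), (Dee, 15, 27, 1992, hr), (Dee, 15, 27, 2004, eng), (Dee, 15, 27, 2023, bio), (Eve, 15, 9, 1992, hr), (Eve, 15, 9, 2004, eng), (Eve, 15, 9, 2023, bio), (Ned, 15, 28, 1992, hr), (Ned, 15, 28, 2004, eng), (Ned, 15, 28, 2023, bio), (Sam, 15, 14, 1992, hr), (Sam, 15, 14, 2004, eng), (Sam, 15, 14, 2023, bio), (Uma, 15, 30, 1992, hr), (Uma, 15, 30, 2004, eng), (Uma, 15, 30, 2023, bio), (Vic, 15, 34, 1992, hr), (Vic, 15, 34, 2004, eng), (Vic, 15, 34, 2023, bio)}
(Member ⨝ Author) ⋈ Book (natural join on aname): {(Uma, 15, 30, 1992, hr, 3), (Uma, 15, 30, 2004, eng, 3), (Uma, 15, 30, 2023, bio, 3), (Vic, 15, 34, 1992, hr, 39), (Vic, 15, 34, 2004, eng, 39), (Vic, 15, 34, 2023, bio, 39)}
Filtering on mid < 28 leaves {(Uma, 15, 30, 1992, hr, 3), (Uma, 15, 30, 2004, eng, 3), (Uma, 15, 30, 2023, bio, 3)}.
Projecting to mid, aid (2 duplicate(s) eliminated): {(3, 15)}
Union: {(3, 15)} with {(13, 19), (21, 26), (3, 15), (30, 36), (34, 24), (38, 15), (6, 23)} → {(13, 19), (21, 26), (3, 15), (30, 36), (34, 24), (38, 15), (6, 23)}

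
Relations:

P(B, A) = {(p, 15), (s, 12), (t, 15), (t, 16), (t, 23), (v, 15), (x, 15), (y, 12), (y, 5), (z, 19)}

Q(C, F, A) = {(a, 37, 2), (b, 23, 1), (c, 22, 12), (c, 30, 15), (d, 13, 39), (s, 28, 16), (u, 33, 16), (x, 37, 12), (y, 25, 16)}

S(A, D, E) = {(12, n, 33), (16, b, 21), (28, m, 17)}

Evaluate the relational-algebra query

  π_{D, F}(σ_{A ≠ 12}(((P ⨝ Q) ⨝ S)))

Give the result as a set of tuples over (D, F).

Joining P and Q on A yields {(p, 15, c, 30), (s, 12, c, 22), (s, 12, x, 37), (t, 15, c, 30), (t, 16, s, 28), (t, 16, u, 33), (t, 16, y, 25), (v, 15, c, 30), (x, 15, c, 30), (y, 12, c, 22), (y, 12, x, 37)}.
Joining (P ⨝ Q) and S on A yields {(s, 12, c, 22, n, 33), (s, 12, x, 37, n, 33), (t, 16, s, 28, b, 21), (t, 16, u, 33, b, 21), (t, 16, y, 25, b, 21), (y, 12, c, 22, n, 33), (y, 12, x, 37, n, 33)}.
Filtering on A ≠ 12 leaves {(t, 16, s, 28, b, 21), (t, 16, u, 33, b, 21), (t, 16, y, 25, b, 21)}.
Projecting to D, F: {(b, 25), (b, 28), (b, 33)}

{(b, 25), (b, 28), (b, 33)}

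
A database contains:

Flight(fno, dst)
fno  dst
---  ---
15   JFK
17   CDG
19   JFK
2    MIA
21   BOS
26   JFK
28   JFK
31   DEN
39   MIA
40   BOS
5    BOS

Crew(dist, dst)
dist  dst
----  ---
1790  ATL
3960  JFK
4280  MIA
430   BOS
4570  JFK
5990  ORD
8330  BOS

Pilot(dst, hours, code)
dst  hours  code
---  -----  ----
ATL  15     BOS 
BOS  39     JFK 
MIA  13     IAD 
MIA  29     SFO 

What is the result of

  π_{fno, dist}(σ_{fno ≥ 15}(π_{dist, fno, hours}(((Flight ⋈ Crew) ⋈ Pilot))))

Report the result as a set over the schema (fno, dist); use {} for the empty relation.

Joining Flight and Crew on dst yields {(15, JFK, 3960), (15, JFK, 4570), (19, JFK, 3960), (19, JFK, 4570), (2, MIA, 4280), (21, BOS, 430), (21, BOS, 8330), (26, JFK, 3960), (26, JFK, 4570), (28, JFK, 3960), (28, JFK, 4570), (39, MIA, 4280), (40, BOS, 430), (40, BOS, 8330), (5, BOS, 430), (5, BOS, 8330)}.
Joining (Flight ⋈ Crew) and Pilot on dst yields {(2, MIA, 4280, 13, IAD), (2, MIA, 4280, 29, SFO), (21, BOS, 430, 39, JFK), (21, BOS, 8330, 39, JFK), (39, MIA, 4280, 13, IAD), (39, MIA, 4280, 29, SFO), (40, BOS, 430, 39, JFK), (40, BOS, 8330, 39, JFK), (5, BOS, 430, 39, JFK), (5, BOS, 8330, 39, JFK)}.
π[dist, fno, hours]: project onto (dist, fno, hours) → {(4280, 2, 13), (4280, 2, 29), (4280, 39, 13), (4280, 39, 29), (430, 21, 39), (430, 40, 39), (430, 5, 39), (8330, 21, 39), (8330, 40, 39), (8330, 5, 39)}
σ[fno ≥ 15]: keep tuples satisfying fno ≥ 15 → {(4280, 39, 13), (4280, 39, 29), (430, 21, 39), (430, 40, 39), (8330, 21, 39), (8330, 40, 39)}
π[fno, dist]: project onto (fno, dist) (1 duplicate(s) eliminated) → {(21, 430), (21, 8330), (39, 4280), (40, 430), (40, 8330)}

{(21, 430), (21, 8330), (39, 4280), (40, 430), (40, 8330)}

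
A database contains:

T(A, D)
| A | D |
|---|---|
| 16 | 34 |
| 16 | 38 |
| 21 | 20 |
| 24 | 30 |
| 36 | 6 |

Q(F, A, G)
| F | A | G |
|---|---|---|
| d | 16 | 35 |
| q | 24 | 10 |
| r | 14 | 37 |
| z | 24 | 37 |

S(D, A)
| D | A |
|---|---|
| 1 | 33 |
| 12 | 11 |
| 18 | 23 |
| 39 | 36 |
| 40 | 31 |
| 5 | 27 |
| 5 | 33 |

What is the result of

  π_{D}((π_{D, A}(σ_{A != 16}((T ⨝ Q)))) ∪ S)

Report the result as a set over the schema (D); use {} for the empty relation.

{1, 12, 18, 30, 39, 40, 5}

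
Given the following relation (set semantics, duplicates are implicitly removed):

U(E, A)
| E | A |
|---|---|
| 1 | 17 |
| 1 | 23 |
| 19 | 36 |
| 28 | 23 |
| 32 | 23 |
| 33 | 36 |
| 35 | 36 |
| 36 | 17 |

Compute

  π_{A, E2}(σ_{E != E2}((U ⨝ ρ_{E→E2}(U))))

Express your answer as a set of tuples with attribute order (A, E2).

{(17, 1), (17, 36), (23, 1), (23, 28), (23, 32), (36, 19), (36, 33), (36, 35)}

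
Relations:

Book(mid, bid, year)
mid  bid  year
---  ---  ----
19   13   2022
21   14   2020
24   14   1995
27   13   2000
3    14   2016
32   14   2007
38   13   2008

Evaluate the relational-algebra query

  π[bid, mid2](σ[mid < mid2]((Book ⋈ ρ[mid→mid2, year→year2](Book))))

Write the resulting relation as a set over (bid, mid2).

{(13, 27), (13, 38), (14, 21), (14, 24), (14, 32)}

ρ[mid→mid2, year→year2]: schema becomes (mid2, bid, year2); tuples unchanged.
Joining Book and ρ[mid→mid2, year→year2](Book) on bid yields {(19, 13, 2022, 19, 2022), (19, 13, 2022, 27, 2000), (19, 13, 2022, 38, 2008), (21, 14, 2020, 21, 2020), (21, 14, 2020, 24, 1995), (21, 14, 2020, 3, 2016), (21, 14, 2020, 32, 2007), (24, 14, 1995, 21, 2020), (24, 14, 1995, 24, 1995), (24, 14, 1995, 3, 2016), (24, 14, 1995, 32, 2007), (27, 13, 2000, 19, 2022), (27, 13, 2000, 27, 2000), (27, 13, 2000, 38, 2008), (3, 14, 2016, 21, 2020), (3, 14, 2016, 24, 1995), (3, 14, 2016, 3, 2016), (3, 14, 2016, 32, 2007), (32, 14, 2007, 21, 2020), (32, 14, 2007, 24, 1995), (32, 14, 2007, 3, 2016), (32, 14, 2007, 32, 2007), (38, 13, 2008, 19, 2022), (38, 13, 2008, 27, 2000), (38, 13, 2008, 38, 2008)}.
Selection mid < mid2: {(19, 13, 2022, 27, 2000), (19, 13, 2022, 38, 2008), (21, 14, 2020, 24, 1995), (21, 14, 2020, 32, 2007), (24, 14, 1995, 32, 2007), (27, 13, 2000, 38, 2008), (3, 14, 2016, 21, 2020), (3, 14, 2016, 24, 1995), (3, 14, 2016, 32, 2007)}
π[bid, mid2]: project onto (bid, mid2) (4 duplicate(s) eliminated) → {(13, 27), (13, 38), (14, 21), (14, 24), (14, 32)}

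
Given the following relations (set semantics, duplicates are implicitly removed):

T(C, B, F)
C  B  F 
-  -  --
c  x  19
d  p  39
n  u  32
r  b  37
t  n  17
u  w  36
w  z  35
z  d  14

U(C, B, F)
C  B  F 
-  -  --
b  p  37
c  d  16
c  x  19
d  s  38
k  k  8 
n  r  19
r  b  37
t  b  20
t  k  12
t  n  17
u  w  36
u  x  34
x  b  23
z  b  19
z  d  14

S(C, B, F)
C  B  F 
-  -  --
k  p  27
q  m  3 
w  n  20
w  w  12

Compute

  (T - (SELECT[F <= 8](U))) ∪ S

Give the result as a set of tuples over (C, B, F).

σ[F <= 8]: keep tuples satisfying F <= 8 → {(k, k, 8)}
Taking the difference: {(c, x, 19), (d, p, 39), (n, u, 32), (r, b, 37), (t, n, 17), (u, w, 36), (w, z, 35), (z, d, 14)}
Taking the union: {(c, x, 19), (d, p, 39), (k, p, 27), (n, u, 32), (q, m, 3), (r, b, 37), (t, n, 17), (u, w, 36), (w, n, 20), (w, w, 12), (w, z, 35), (z, d, 14)}

{(c, x, 19), (d, p, 39), (k, p, 27), (n, u, 32), (q, m, 3), (r, b, 37), (t, n, 17), (u, w, 36), (w, n, 20), (w, w, 12), (w, z, 35), (z, d, 14)}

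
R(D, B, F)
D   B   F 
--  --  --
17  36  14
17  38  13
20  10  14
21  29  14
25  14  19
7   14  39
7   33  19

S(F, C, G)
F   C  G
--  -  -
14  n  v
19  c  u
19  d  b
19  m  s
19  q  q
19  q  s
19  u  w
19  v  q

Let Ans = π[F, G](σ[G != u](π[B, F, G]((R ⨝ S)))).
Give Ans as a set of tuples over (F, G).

{(14, v), (19, b), (19, q), (19, s), (19, w)}

R ⋈ S (natural join on F): {(17, 36, 14, n, v), (20, 10, 14, n, v), (21, 29, 14, n, v), (25, 14, 19, c, u), (25, 14, 19, d, b), (25, 14, 19, m, s), (25, 14, 19, q, q), (25, 14, 19, q, s), (25, 14, 19, u, w), (25, 14, 19, v, q), (7, 33, 19, c, u), (7, 33, 19, d, b), (7, 33, 19, m, s), (7, 33, 19, q, q), (7, 33, 19, q, s), (7, 33, 19, u, w), (7, 33, 19, v, q)}
Keep only column(s) B, F, G (4 duplicate(s) eliminated): {(10, 14, v), (14, 19, b), (14, 19, q), (14, 19, s), (14, 19, u), (14, 19, w), (29, 14, v), (33, 19, b), (33, 19, q), (33, 19, s), (33, 19, u), (33, 19, w), (36, 14, v)}
Filtering on G != u leaves {(10, 14, v), (14, 19, b), (14, 19, q), (14, 19, s), (14, 19, w), (29, 14, v), (33, 19, b), (33, 19, q), (33, 19, s), (33, 19, w), (36, 14, v)}.
Keep only column(s) F, G (6 duplicate(s) eliminated): {(14, v), (19, b), (19, q), (19, s), (19, w)}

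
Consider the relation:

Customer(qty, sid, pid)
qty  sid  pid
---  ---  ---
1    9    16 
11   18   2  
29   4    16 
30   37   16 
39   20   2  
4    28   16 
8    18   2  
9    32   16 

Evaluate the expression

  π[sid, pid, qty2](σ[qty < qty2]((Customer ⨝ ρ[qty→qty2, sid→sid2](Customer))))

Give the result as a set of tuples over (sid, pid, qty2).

{(18, 2, 11), (18, 2, 39), (28, 16, 29), (28, 16, 30), (28, 16, 9), (32, 16, 29), (32, 16, 30), (4, 16, 30), (9, 16, 29), (9, 16, 30), (9, 16, 4), (9, 16, 9)}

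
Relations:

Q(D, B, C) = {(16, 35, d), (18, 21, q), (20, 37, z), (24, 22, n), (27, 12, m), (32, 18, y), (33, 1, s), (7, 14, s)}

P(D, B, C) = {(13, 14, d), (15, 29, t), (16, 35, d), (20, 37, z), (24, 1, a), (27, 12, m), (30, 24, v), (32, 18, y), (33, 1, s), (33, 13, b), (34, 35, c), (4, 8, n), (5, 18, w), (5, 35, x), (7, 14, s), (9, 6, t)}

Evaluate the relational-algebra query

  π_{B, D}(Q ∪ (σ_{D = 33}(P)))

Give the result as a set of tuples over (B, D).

{(1, 33), (12, 27), (13, 33), (14, 7), (18, 32), (21, 18), (22, 24), (35, 16), (37, 20)}

σ[D = 33]: keep tuples satisfying D = 33 → {(33, 1, s), (33, 13, b)}
Union: {(16, 35, d), (18, 21, q), (20, 37, z), (24, 22, n), (27, 12, m), (32, 18, y), (33, 1, s), (7, 14, s)} with {(33, 1, s), (33, 13, b)} → {(16, 35, d), (18, 21, q), (20, 37, z), (24, 22, n), (27, 12, m), (32, 18, y), (33, 1, s), (33, 13, b), (7, 14, s)}
π[B, D]: project onto (B, D) → {(1, 33), (12, 27), (13, 33), (14, 7), (18, 32), (21, 18), (22, 24), (35, 16), (37, 20)}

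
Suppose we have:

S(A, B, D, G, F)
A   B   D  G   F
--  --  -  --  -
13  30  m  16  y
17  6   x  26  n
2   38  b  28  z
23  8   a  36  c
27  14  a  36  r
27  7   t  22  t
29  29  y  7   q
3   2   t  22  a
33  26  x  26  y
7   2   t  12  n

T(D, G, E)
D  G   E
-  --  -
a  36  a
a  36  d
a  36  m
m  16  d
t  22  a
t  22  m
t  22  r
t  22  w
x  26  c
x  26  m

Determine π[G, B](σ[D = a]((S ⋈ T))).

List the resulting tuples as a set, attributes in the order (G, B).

Natural join on D, G: {(13, 30, m, 16, y, d), (17, 6, x, 26, n, c), (17, 6, x, 26, n, m), (23, 8, a, 36, c, a), (23, 8, a, 36, c, d), (23, 8, a, 36, c, m), (27, 14, a, 36, r, a), (27, 14, a, 36, r, d), (27, 14, a, 36, r, m), (27, 7, t, 22, t, a), (27, 7, t, 22, t, m), (27, 7, t, 22, t, r), (27, 7, t, 22, t, w), (3, 2, t, 22, a, a), (3, 2, t, 22, a, m), (3, 2, t, 22, a, r), (3, 2, t, 22, a, w), (33, 26, x, 26, y, c), (33, 26, x, 26, y, m)}
Filtering on D = a leaves {(23, 8, a, 36, c, a), (23, 8, a, 36, c, d), (23, 8, a, 36, c, m), (27, 14, a, 36, r, a), (27, 14, a, 36, r, d), (27, 14, a, 36, r, m)}.
π_{G, B} gives {(36, 14), (36, 8)} (4 duplicate(s) eliminated).

{(36, 14), (36, 8)}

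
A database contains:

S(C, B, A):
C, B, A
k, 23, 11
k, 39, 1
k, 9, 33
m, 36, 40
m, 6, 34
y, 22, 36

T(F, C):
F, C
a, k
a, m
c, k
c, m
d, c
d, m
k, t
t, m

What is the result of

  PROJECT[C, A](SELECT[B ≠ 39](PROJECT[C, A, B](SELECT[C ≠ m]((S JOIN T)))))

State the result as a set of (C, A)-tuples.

{(k, 11), (k, 33)}

Joining S and T on C yields {(k, 23, 11, a), (k, 23, 11, c), (k, 39, 1, a), (k, 39, 1, c), (k, 9, 33, a), (k, 9, 33, c), (m, 36, 40, a), (m, 36, 40, c), (m, 36, 40, d), (m, 36, 40, t), (m, 6, 34, a), (m, 6, 34, c), (m, 6, 34, d), (m, 6, 34, t)}.
Selection C ≠ m: {(k, 23, 11, a), (k, 23, 11, c), (k, 39, 1, a), (k, 39, 1, c), (k, 9, 33, a), (k, 9, 33, c)}
Projecting to C, A, B (3 duplicate(s) eliminated): {(k, 1, 39), (k, 11, 23), (k, 33, 9)}
Selection B ≠ 39: {(k, 11, 23), (k, 33, 9)}
Projecting to C, A: {(k, 11), (k, 33)}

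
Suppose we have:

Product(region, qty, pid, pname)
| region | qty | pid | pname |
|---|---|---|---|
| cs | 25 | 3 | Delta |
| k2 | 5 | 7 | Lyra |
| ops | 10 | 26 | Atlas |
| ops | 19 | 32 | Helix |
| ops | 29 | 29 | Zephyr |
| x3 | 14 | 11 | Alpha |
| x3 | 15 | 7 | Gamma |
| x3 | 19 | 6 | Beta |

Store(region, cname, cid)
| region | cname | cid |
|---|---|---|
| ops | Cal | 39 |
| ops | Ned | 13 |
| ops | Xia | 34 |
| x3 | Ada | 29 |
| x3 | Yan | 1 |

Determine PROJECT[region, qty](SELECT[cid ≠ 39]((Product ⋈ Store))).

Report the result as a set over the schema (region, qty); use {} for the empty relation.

Product ⋈ Store (natural join on region): {(ops, 10, 26, Atlas, Cal, 39), (ops, 10, 26, Atlas, Ned, 13), (ops, 10, 26, Atlas, Xia, 34), (ops, 19, 32, Helix, Cal, 39), (ops, 19, 32, Helix, Ned, 13), (ops, 19, 32, Helix, Xia, 34), (ops, 29, 29, Zephyr, Cal, 39), (ops, 29, 29, Zephyr, Ned, 13), (ops, 29, 29, Zephyr, Xia, 34), (x3, 14, 11, Alpha, Ada, 29), (x3, 14, 11, Alpha, Yan, 1), (x3, 15, 7, Gamma, Ada, 29), (x3, 15, 7, Gamma, Yan, 1), (x3, 19, 6, Beta, Ada, 29), (x3, 19, 6, Beta, Yan, 1)}
Filtering on cid ≠ 39 leaves {(ops, 10, 26, Atlas, Ned, 13), (ops, 10, 26, Atlas, Xia, 34), (ops, 19, 32, Helix, Ned, 13), (ops, 19, 32, Helix, Xia, 34), (ops, 29, 29, Zephyr, Ned, 13), (ops, 29, 29, Zephyr, Xia, 34), (x3, 14, 11, Alpha, Ada, 29), (x3, 14, 11, Alpha, Yan, 1), (x3, 15, 7, Gamma, Ada, 29), (x3, 15, 7, Gamma, Yan, 1), (x3, 19, 6, Beta, Ada, 29), (x3, 19, 6, Beta, Yan, 1)}.
Keep only column(s) region, qty (6 duplicate(s) eliminated): {(ops, 10), (ops, 19), (ops, 29), (x3, 14), (x3, 15), (x3, 19)}

{(ops, 10), (ops, 19), (ops, 29), (x3, 14), (x3, 15), (x3, 19)}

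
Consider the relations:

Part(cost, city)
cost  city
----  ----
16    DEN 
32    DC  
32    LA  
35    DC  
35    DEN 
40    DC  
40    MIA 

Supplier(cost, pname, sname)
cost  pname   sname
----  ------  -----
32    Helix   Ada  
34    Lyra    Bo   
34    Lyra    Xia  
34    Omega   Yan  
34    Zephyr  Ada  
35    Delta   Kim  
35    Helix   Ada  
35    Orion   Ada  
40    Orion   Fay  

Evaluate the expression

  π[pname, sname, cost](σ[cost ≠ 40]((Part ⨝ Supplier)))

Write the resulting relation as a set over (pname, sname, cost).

Part ⋈ Supplier (natural join on cost): {(32, DC, Helix, Ada), (32, LA, Helix, Ada), (35, DC, Delta, Kim), (35, DC, Helix, Ada), (35, DC, Orion, Ada), (35, DEN, Delta, Kim), (35, DEN, Helix, Ada), (35, DEN, Orion, Ada), (40, DC, Orion, Fay), (40, MIA, Orion, Fay)}
Selection cost ≠ 40: {(32, DC, Helix, Ada), (32, LA, Helix, Ada), (35, DC, Delta, Kim), (35, DC, Helix, Ada), (35, DC, Orion, Ada), (35, DEN, Delta, Kim), (35, DEN, Helix, Ada), (35, DEN, Orion, Ada)}
Keep only column(s) pname, sname, cost (4 duplicate(s) eliminated): {(Delta, Kim, 35), (Helix, Ada, 32), (Helix, Ada, 35), (Orion, Ada, 35)}

{(Delta, Kim, 35), (Helix, Ada, 32), (Helix, Ada, 35), (Orion, Ada, 35)}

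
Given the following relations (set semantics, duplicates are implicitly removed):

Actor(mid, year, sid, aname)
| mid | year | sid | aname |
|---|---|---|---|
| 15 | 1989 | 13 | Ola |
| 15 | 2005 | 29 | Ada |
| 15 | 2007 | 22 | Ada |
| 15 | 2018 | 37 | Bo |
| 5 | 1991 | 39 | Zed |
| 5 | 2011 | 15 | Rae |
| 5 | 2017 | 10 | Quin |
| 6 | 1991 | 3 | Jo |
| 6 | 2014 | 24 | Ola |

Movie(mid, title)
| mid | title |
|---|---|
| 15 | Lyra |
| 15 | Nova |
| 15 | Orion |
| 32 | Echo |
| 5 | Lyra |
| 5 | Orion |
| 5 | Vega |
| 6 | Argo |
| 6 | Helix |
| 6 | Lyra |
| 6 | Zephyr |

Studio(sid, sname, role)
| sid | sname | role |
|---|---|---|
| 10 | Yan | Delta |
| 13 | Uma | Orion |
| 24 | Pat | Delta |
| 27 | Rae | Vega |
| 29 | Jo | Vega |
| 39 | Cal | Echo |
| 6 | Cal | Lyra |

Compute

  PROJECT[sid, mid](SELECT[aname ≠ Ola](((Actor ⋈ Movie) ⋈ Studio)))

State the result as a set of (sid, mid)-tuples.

Actor ⋈ Movie (natural join on mid): {(15, 1989, 13, Ola, Lyra), (15, 1989, 13, Ola, Nova), (15, 1989, 13, Ola, Orion), (15, 2005, 29, Ada, Lyra), (15, 2005, 29, Ada, Nova), (15, 2005, 29, Ada, Orion), (15, 2007, 22, Ada, Lyra), (15, 2007, 22, Ada, Nova), (15, 2007, 22, Ada, Orion), (15, 2018, 37, Bo, Lyra), (15, 2018, 37, Bo, Nova), (15, 2018, 37, Bo, Orion), (5, 1991, 39, Zed, Lyra), (5, 1991, 39, Zed, Orion), (5, 1991, 39, Zed, Vega), (5, 2011, 15, Rae, Lyra), (5, 2011, 15, Rae, Orion), (5, 2011, 15, Rae, Vega), (5, 2017, 10, Quin, Lyra), (5, 2017, 10, Quin, Orion), (5, 2017, 10, Quin, Vega), (6, 1991, 3, Jo, Argo), (6, 1991, 3, Jo, Helix), (6, 1991, 3, Jo, Lyra), (6, 1991, 3, Jo, Zephyr), (6, 2014, 24, Ola, Argo), (6, 2014, 24, Ola, Helix), (6, 2014, 24, Ola, Lyra), (6, 2014, 24, Ola, Zephyr)}
(Actor ⋈ Movie) ⋈ Studio (natural join on sid): {(15, 1989, 13, Ola, Lyra, Uma, Orion), (15, 1989, 13, Ola, Nova, Uma, Orion), (15, 1989, 13, Ola, Orion, Uma, Orion), (15, 2005, 29, Ada, Lyra, Jo, Vega), (15, 2005, 29, Ada, Nova, Jo, Vega), (15, 2005, 29, Ada, Orion, Jo, Vega), (5, 1991, 39, Zed, Lyra, Cal, Echo), (5, 1991, 39, Zed, Orion, Cal, Echo), (5, 1991, 39, Zed, Vega, Cal, Echo), (5, 2017, 10, Quin, Lyra, Yan, Delta), (5, 2017, 10, Quin, Orion, Yan, Delta), (5, 2017, 10, Quin, Vega, Yan, Delta), (6, 2014, 24, Ola, Argo, Pat, Delta), (6, 2014, 24, Ola, Helix, Pat, Delta), (6, 2014, 24, Ola, Lyra, Pat, Delta), (6, 2014, 24, Ola, Zephyr, Pat, Delta)}
Filtering on aname ≠ Ola leaves {(15, 2005, 29, Ada, Lyra, Jo, Vega), (15, 2005, 29, Ada, Nova, Jo, Vega), (15, 2005, 29, Ada, Orion, Jo, Vega), (5, 1991, 39, Zed, Lyra, Cal, Echo), (5, 1991, 39, Zed, Orion, Cal, Echo), (5, 1991, 39, Zed, Vega, Cal, Echo), (5, 2017, 10, Quin, Lyra, Yan, Delta), (5, 2017, 10, Quin, Orion, Yan, Delta), (5, 2017, 10, Quin, Vega, Yan, Delta)}.
Keep only column(s) sid, mid (6 duplicate(s) eliminated): {(10, 5), (29, 15), (39, 5)}

{(10, 5), (29, 15), (39, 5)}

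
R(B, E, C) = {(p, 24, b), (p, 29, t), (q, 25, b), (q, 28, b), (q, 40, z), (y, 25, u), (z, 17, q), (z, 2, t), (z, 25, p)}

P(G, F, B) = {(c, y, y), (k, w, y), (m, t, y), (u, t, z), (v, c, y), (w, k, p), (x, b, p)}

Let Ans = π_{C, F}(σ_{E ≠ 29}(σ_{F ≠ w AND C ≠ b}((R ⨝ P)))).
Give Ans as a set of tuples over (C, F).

{(p, t), (q, t), (t, t), (u, c), (u, t), (u, y)}

Joining R and P on B yields {(p, 24, b, w, k), (p, 24, b, x, b), (p, 29, t, w, k), (p, 29, t, x, b), (y, 25, u, c, y), (y, 25, u, k, w), (y, 25, u, m, t), (y, 25, u, v, c), (z, 17, q, u, t), (z, 2, t, u, t), (z, 25, p, u, t)}.
Apply σ_{F ≠ w AND C ≠ b}; surviving tuples: {(p, 29, t, w, k), (p, 29, t, x, b), (y, 25, u, c, y), (y, 25, u, m, t), (y, 25, u, v, c), (z, 17, q, u, t), (z, 2, t, u, t), (z, 25, p, u, t)}
Apply σ_{E ≠ 29}; surviving tuples: {(y, 25, u, c, y), (y, 25, u, m, t), (y, 25, u, v, c), (z, 17, q, u, t), (z, 2, t, u, t), (z, 25, p, u, t)}
Projecting to C, F: {(p, t), (q, t), (t, t), (u, c), (u, t), (u, y)}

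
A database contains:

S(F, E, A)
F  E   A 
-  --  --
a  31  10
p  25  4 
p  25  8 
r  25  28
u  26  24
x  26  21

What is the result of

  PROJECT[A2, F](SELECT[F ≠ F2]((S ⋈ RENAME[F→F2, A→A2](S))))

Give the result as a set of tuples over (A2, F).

ρ[F→F2, A→A2]: schema becomes (F2, E, A2); tuples unchanged.
S ⋈ RENAME[F→F2, A→A2](S) (natural join on E): {(a, 31, 10, a, 10), (p, 25, 4, p, 4), (p, 25, 4, p, 8), (p, 25, 4, r, 28), (p, 25, 8, p, 4), (p, 25, 8, p, 8), (p, 25, 8, r, 28), (r, 25, 28, p, 4), (r, 25, 28, p, 8), (r, 25, 28, r, 28), (u, 26, 24, u, 24), (u, 26, 24, x, 21), (x, 26, 21, u, 24), (x, 26, 21, x, 21)}
Selection F ≠ F2: {(p, 25, 4, r, 28), (p, 25, 8, r, 28), (r, 25, 28, p, 4), (r, 25, 28, p, 8), (u, 26, 24, x, 21), (x, 26, 21, u, 24)}
π[A2, F]: project onto (A2, F) (1 duplicate(s) eliminated) → {(21, u), (24, x), (28, p), (4, r), (8, r)}

{(21, u), (24, x), (28, p), (4, r), (8, r)}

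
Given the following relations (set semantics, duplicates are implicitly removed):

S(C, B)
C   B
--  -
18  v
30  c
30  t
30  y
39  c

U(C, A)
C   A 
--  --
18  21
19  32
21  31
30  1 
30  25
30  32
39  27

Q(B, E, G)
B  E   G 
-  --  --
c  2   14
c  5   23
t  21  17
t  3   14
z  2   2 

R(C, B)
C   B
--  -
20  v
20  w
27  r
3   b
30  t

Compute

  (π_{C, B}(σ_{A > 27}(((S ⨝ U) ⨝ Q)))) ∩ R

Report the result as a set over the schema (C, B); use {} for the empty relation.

{(30, t)}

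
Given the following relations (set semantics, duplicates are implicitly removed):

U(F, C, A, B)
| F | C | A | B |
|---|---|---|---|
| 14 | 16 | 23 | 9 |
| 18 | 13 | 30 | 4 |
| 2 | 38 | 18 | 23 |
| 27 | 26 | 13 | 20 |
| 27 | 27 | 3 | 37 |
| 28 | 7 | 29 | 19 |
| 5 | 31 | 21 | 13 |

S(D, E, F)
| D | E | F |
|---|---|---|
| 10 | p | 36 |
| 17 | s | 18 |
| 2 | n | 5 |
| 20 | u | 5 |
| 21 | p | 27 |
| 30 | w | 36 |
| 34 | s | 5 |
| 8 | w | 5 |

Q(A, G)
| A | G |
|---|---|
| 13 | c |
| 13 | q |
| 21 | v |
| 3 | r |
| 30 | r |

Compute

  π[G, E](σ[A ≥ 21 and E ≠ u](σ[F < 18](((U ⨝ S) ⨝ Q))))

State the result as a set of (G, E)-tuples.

U ⋈ S (natural join on F): {(18, 13, 30, 4, 17, s), (27, 26, 13, 20, 21, p), (27, 27, 3, 37, 21, p), (5, 31, 21, 13, 2, n), (5, 31, 21, 13, 20, u), (5, 31, 21, 13, 34, s), (5, 31, 21, 13, 8, w)}
(U ⨝ S) ⋈ Q (natural join on A): {(18, 13, 30, 4, 17, s, r), (27, 26, 13, 20, 21, p, c), (27, 26, 13, 20, 21, p, q), (27, 27, 3, 37, 21, p, r), (5, 31, 21, 13, 2, n, v), (5, 31, 21, 13, 20, u, v), (5, 31, 21, 13, 34, s, v), (5, 31, 21, 13, 8, w, v)}
σ[F < 18]: keep tuples satisfying F < 18 → {(5, 31, 21, 13, 2, n, v), (5, 31, 21, 13, 20, u, v), (5, 31, 21, 13, 34, s, v), (5, 31, 21, 13, 8, w, v)}
σ[A ≥ 21 and E ≠ u]: keep tuples satisfying A ≥ 21 and E ≠ u → {(5, 31, 21, 13, 2, n, v), (5, 31, 21, 13, 34, s, v), (5, 31, 21, 13, 8, w, v)}
Projecting to G, E: {(v, n), (v, s), (v, w)}

{(v, n), (v, s), (v, w)}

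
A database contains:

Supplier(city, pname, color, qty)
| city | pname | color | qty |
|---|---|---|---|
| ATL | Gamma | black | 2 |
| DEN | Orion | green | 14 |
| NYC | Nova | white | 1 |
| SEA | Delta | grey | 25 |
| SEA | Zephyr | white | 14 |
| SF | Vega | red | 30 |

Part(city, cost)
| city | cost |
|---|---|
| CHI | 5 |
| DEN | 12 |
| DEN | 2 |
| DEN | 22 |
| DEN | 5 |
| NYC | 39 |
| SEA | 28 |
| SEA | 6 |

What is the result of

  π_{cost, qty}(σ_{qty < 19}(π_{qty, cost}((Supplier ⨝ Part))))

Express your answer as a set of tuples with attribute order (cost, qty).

Joining Supplier and Part on city yields {(DEN, Orion, green, 14, 12), (DEN, Orion, green, 14, 2), (DEN, Orion, green, 14, 22), (DEN, Orion, green, 14, 5), (NYC, Nova, white, 1, 39), (SEA, Delta, grey, 25, 28), (SEA, Delta, grey, 25, 6), (SEA, Zephyr, white, 14, 28), (SEA, Zephyr, white, 14, 6)}.
π_{qty, cost} gives {(1, 39), (14, 12), (14, 2), (14, 22), (14, 28), (14, 5), (14, 6), (25, 28), (25, 6)}.
Selection qty < 19: {(1, 39), (14, 12), (14, 2), (14, 22), (14, 28), (14, 5), (14, 6)}
π_{cost, qty} gives {(12, 14), (2, 14), (22, 14), (28, 14), (39, 1), (5, 14), (6, 14)}.

{(12, 14), (2, 14), (22, 14), (28, 14), (39, 1), (5, 14), (6, 14)}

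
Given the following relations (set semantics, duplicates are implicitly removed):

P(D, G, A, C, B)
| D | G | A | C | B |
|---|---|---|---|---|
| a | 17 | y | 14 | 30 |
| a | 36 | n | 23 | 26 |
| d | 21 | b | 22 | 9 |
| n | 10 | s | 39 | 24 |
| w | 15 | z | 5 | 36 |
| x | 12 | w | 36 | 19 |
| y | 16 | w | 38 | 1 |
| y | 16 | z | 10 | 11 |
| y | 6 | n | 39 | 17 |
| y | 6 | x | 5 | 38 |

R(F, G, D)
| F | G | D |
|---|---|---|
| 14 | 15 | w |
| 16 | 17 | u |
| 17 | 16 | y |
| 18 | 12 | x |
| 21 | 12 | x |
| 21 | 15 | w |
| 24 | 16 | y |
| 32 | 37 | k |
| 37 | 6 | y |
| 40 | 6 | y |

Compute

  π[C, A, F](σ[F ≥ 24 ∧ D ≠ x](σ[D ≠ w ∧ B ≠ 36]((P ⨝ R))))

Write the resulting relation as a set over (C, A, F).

P ⋈ R (natural join on D, G): {(w, 15, z, 5, 36, 14), (w, 15, z, 5, 36, 21), (x, 12, w, 36, 19, 18), (x, 12, w, 36, 19, 21), (y, 16, w, 38, 1, 17), (y, 16, w, 38, 1, 24), (y, 16, z, 10, 11, 17), (y, 16, z, 10, 11, 24), (y, 6, n, 39, 17, 37), (y, 6, n, 39, 17, 40), (y, 6, x, 5, 38, 37), (y, 6, x, 5, 38, 40)}
Apply σ_{D ≠ w ∧ B ≠ 36}; surviving tuples: {(x, 12, w, 36, 19, 18), (x, 12, w, 36, 19, 21), (y, 16, w, 38, 1, 17), (y, 16, w, 38, 1, 24), (y, 16, z, 10, 11, 17), (y, 16, z, 10, 11, 24), (y, 6, n, 39, 17, 37), (y, 6, n, 39, 17, 40), (y, 6, x, 5, 38, 37), (y, 6, x, 5, 38, 40)}
Apply σ_{F ≥ 24 ∧ D ≠ x}; surviving tuples: {(y, 16, w, 38, 1, 24), (y, 16, z, 10, 11, 24), (y, 6, n, 39, 17, 37), (y, 6, n, 39, 17, 40), (y, 6, x, 5, 38, 37), (y, 6, x, 5, 38, 40)}
Keep only column(s) C, A, F: {(10, z, 24), (38, w, 24), (39, n, 37), (39, n, 40), (5, x, 37), (5, x, 40)}

{(10, z, 24), (38, w, 24), (39, n, 37), (39, n, 40), (5, x, 37), (5, x, 40)}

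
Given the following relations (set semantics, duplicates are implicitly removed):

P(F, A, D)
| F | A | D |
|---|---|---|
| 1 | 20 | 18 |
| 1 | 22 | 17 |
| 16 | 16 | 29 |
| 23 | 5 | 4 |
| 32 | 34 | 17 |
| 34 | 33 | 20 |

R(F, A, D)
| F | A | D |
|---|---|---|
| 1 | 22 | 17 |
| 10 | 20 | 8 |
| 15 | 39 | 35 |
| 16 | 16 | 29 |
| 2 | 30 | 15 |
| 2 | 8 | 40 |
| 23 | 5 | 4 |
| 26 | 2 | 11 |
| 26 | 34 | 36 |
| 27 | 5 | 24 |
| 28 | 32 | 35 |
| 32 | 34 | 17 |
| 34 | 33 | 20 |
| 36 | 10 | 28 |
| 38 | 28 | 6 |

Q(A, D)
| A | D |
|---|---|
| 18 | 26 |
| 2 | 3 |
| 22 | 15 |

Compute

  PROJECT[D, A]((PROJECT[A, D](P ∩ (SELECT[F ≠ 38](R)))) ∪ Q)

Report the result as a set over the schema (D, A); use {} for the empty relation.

{(15, 22), (17, 22), (17, 34), (20, 33), (26, 18), (29, 16), (3, 2), (4, 5)}

Filtering on F ≠ 38 leaves {(1, 22, 17), (10, 20, 8), (15, 39, 35), (16, 16, 29), (2, 30, 15), (2, 8, 40), (23, 5, 4), (26, 2, 11), (26, 34, 36), (27, 5, 24), (28, 32, 35), (32, 34, 17), (34, 33, 20), (36, 10, 28)}.
Taking the intersection: {(1, 22, 17), (16, 16, 29), (23, 5, 4), (32, 34, 17), (34, 33, 20)}
π[A, D]: project onto (A, D) → {(16, 29), (22, 17), (33, 20), (34, 17), (5, 4)}
Taking the union: {(16, 29), (18, 26), (2, 3), (22, 15), (22, 17), (33, 20), (34, 17), (5, 4)}
π[D, A]: project onto (D, A) → {(15, 22), (17, 22), (17, 34), (20, 33), (26, 18), (29, 16), (3, 2), (4, 5)}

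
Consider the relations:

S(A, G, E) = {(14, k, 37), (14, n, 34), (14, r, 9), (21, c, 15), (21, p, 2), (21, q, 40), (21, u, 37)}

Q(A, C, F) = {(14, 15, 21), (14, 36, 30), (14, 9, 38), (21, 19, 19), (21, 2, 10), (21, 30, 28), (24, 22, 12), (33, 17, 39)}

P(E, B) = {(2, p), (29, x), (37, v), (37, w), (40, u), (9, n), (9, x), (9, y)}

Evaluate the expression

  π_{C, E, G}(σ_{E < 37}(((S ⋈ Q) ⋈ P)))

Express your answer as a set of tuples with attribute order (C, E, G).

{(15, 9, r), (19, 2, p), (2, 2, p), (30, 2, p), (36, 9, r), (9, 9, r)}

Joining S and Q on A yields {(14, k, 37, 15, 21), (14, k, 37, 36, 30), (14, k, 37, 9, 38), (14, n, 34, 15, 21), (14, n, 34, 36, 30), (14, n, 34, 9, 38), (14, r, 9, 15, 21), (14, r, 9, 36, 30), (14, r, 9, 9, 38), (21, c, 15, 19, 19), (21, c, 15, 2, 10), (21, c, 15, 30, 28), (21, p, 2, 19, 19), (21, p, 2, 2, 10), (21, p, 2, 30, 28), (21, q, 40, 19, 19), (21, q, 40, 2, 10), (21, q, 40, 30, 28), (21, u, 37, 19, 19), (21, u, 37, 2, 10), (21, u, 37, 30, 28)}.
Joining (S ⋈ Q) and P on E yields {(14, k, 37, 15, 21, v), (14, k, 37, 15, 21, w), (14, k, 37, 36, 30, v), (14, k, 37, 36, 30, w), (14, k, 37, 9, 38, v), (14, k, 37, 9, 38, w), (14, r, 9, 15, 21, n), (14, r, 9, 15, 21, x), (14, r, 9, 15, 21, y), (14, r, 9, 36, 30, n), (14, r, 9, 36, 30, x), (14, r, 9, 36, 30, y), (14, r, 9, 9, 38, n), (14, r, 9, 9, 38, x), (14, r, 9, 9, 38, y), (21, p, 2, 19, 19, p), (21, p, 2, 2, 10, p), (21, p, 2, 30, 28, p), (21, q, 40, 19, 19, u), (21, q, 40, 2, 10, u), (21, q, 40, 30, 28, u), (21, u, 37, 19, 19, v), (21, u, 37, 19, 19, w), (21, u, 37, 2, 10, v), (21, u, 37, 2, 10, w), (21, u, 37, 30, 28, v), (21, u, 37, 30, 28, w)}.
Filtering on E < 37 leaves {(14, r, 9, 15, 21, n), (14, r, 9, 15, 21, x), (14, r, 9, 15, 21, y), (14, r, 9, 36, 30, n), (14, r, 9, 36, 30, x), (14, r, 9, 36, 30, y), (14, r, 9, 9, 38, n), (14, r, 9, 9, 38, x), (14, r, 9, 9, 38, y), (21, p, 2, 19, 19, p), (21, p, 2, 2, 10, p), (21, p, 2, 30, 28, p)}.
π[C, E, G]: project onto (C, E, G) (6 duplicate(s) eliminated) → {(15, 9, r), (19, 2, p), (2, 2, p), (30, 2, p), (36, 9, r), (9, 9, r)}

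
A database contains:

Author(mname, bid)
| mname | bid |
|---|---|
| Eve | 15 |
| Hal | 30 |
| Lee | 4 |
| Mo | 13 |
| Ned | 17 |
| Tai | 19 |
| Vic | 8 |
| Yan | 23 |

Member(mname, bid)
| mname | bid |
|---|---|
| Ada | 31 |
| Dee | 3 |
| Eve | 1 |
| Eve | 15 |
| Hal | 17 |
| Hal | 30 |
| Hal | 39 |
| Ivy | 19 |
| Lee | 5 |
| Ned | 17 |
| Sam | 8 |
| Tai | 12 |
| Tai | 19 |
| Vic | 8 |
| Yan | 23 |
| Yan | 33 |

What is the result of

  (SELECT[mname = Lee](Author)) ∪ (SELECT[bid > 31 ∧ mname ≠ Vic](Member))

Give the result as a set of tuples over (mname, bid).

Selection mname = Lee: {(Lee, 4)}
Selection bid > 31 ∧ mname ≠ Vic: {(Hal, 39), (Yan, 33)}
Union: {(Lee, 4)} with {(Hal, 39), (Yan, 33)} → {(Hal, 39), (Lee, 4), (Yan, 33)}

{(Hal, 39), (Lee, 4), (Yan, 33)}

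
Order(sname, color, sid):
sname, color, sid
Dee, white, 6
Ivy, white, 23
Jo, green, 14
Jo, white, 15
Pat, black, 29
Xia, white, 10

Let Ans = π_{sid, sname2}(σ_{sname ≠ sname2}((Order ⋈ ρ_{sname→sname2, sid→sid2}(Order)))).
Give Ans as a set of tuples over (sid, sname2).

{(10, Dee), (10, Ivy), (10, Jo), (15, Dee), (15, Ivy), (15, Xia), (23, Dee), (23, Jo), (23, Xia), (6, Ivy), (6, Jo), (6, Xia)}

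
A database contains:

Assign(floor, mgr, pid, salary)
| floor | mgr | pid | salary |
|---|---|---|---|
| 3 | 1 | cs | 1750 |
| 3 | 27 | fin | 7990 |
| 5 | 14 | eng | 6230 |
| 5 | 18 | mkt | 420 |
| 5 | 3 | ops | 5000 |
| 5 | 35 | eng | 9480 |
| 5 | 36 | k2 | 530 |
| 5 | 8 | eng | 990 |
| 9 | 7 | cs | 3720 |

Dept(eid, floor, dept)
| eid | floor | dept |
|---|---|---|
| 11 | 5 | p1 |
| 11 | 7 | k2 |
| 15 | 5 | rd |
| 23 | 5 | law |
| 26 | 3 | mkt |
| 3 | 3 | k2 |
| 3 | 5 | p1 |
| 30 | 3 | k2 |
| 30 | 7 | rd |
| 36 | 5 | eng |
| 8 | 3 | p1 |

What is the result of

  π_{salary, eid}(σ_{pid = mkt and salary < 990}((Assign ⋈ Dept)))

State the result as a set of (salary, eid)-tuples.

{(420, 11), (420, 15), (420, 23), (420, 3), (420, 36)}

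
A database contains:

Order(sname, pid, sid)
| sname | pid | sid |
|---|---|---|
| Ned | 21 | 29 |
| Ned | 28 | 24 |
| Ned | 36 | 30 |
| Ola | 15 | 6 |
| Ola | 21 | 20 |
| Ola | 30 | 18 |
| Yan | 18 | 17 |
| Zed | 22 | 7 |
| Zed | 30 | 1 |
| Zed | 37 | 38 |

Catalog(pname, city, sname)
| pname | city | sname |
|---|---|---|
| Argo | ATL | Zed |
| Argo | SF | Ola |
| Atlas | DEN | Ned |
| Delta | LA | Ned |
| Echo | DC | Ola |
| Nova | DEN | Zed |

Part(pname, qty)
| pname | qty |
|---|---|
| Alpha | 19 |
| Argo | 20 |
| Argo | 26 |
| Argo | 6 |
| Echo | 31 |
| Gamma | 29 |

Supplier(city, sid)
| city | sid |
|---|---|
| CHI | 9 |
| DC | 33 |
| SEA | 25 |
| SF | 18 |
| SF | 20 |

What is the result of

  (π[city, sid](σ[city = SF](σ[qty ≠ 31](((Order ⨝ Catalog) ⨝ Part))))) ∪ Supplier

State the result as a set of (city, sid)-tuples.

{(CHI, 9), (DC, 33), (SEA, 25), (SF, 18), (SF, 20), (SF, 6)}

Joining Order and Catalog on sname yields {(Ned, 21, 29, Atlas, DEN), (Ned, 21, 29, Delta, LA), (Ned, 28, 24, Atlas, DEN), (Ned, 28, 24, Delta, LA), (Ned, 36, 30, Atlas, DEN), (Ned, 36, 30, Delta, LA), (Ola, 15, 6, Argo, SF), (Ola, 15, 6, Echo, DC), (Ola, 21, 20, Argo, SF), (Ola, 21, 20, Echo, DC), (Ola, 30, 18, Argo, SF), (Ola, 30, 18, Echo, DC), (Zed, 22, 7, Argo, ATL), (Zed, 22, 7, Nova, DEN), (Zed, 30, 1, Argo, ATL), (Zed, 30, 1, Nova, DEN), (Zed, 37, 38, Argo, ATL), (Zed, 37, 38, Nova, DEN)}.
Joining (Order ⨝ Catalog) and Part on pname yields {(Ola, 15, 6, Argo, SF, 20), (Ola, 15, 6, Argo, SF, 26), (Ola, 15, 6, Argo, SF, 6), (Ola, 15, 6, Echo, DC, 31), (Ola, 21, 20, Argo, SF, 20), (Ola, 21, 20, Argo, SF, 26), (Ola, 21, 20, Argo, SF, 6), (Ola, 21, 20, Echo, DC, 31), (Ola, 30, 18, Argo, SF, 20), (Ola, 30, 18, Argo, SF, 26), (Ola, 30, 18, Argo, SF, 6), (Ola, 30, 18, Echo, DC, 31), (Zed, 22, 7, Argo, ATL, 20), (Zed, 22, 7, Argo, ATL, 26), (Zed, 22, 7, Argo, ATL, 6), (Zed, 30, 1, Argo, ATL, 20), (Zed, 30, 1, Argo, ATL, 26), (Zed, 30, 1, Argo, ATL, 6), (Zed, 37, 38, Argo, ATL, 20), (Zed, 37, 38, Argo, ATL, 26), (Zed, 37, 38, Argo, ATL, 6)}.
σ[qty ≠ 31]: keep tuples satisfying qty ≠ 31 → {(Ola, 15, 6, Argo, SF, 20), (Ola, 15, 6, Argo, SF, 26), (Ola, 15, 6, Argo, SF, 6), (Ola, 21, 20, Argo, SF, 20), (Ola, 21, 20, Argo, SF, 26), (Ola, 21, 20, Argo, SF, 6), (Ola, 30, 18, Argo, SF, 20), (Ola, 30, 18, Argo, SF, 26), (Ola, 30, 18, Argo, SF, 6), (Zed, 22, 7, Argo, ATL, 20), (Zed, 22, 7, Argo, ATL, 26), (Zed, 22, 7, Argo, ATL, 6), (Zed, 30, 1, Argo, ATL, 20), (Zed, 30, 1, Argo, ATL, 26), (Zed, 30, 1, Argo, ATL, 6), (Zed, 37, 38, Argo, ATL, 20), (Zed, 37, 38, Argo, ATL, 26), (Zed, 37, 38, Argo, ATL, 6)}
σ[city = SF]: keep tuples satisfying city = SF → {(Ola, 15, 6, Argo, SF, 20), (Ola, 15, 6, Argo, SF, 26), (Ola, 15, 6, Argo, SF, 6), (Ola, 21, 20, Argo, SF, 20), (Ola, 21, 20, Argo, SF, 26), (Ola, 21, 20, Argo, SF, 6), (Ola, 30, 18, Argo, SF, 20), (Ola, 30, 18, Argo, SF, 26), (Ola, 30, 18, Argo, SF, 6)}
π[city, sid]: project onto (city, sid) (6 duplicate(s) eliminated) → {(SF, 18), (SF, 20), (SF, 6)}
Taking the union: {(CHI, 9), (DC, 33), (SEA, 25), (SF, 18), (SF, 20), (SF, 6)}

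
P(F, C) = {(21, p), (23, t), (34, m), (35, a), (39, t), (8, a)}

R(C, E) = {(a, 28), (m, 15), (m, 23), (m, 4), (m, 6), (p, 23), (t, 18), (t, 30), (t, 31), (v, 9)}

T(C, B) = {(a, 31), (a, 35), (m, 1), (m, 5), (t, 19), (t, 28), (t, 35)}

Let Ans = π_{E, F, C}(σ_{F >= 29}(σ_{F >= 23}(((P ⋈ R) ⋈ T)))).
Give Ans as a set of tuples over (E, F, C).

P ⋈ R (natural join on C): {(21, p, 23), (23, t, 18), (23, t, 30), (23, t, 31), (34, m, 15), (34, m, 23), (34, m, 4), (34, m, 6), (35, a, 28), (39, t, 18), (39, t, 30), (39, t, 31), (8, a, 28)}
(P ⋈ R) ⋈ T (natural join on C): {(23, t, 18, 19), (23, t, 18, 28), (23, t, 18, 35), (23, t, 30, 19), (23, t, 30, 28), (23, t, 30, 35), (23, t, 31, 19), (23, t, 31, 28), (23, t, 31, 35), (34, m, 15, 1), (34, m, 15, 5), (34, m, 23, 1), (34, m, 23, 5), (34, m, 4, 1), (34, m, 4, 5), (34, m, 6, 1), (34, m, 6, 5), (35, a, 28, 31), (35, a, 28, 35), (39, t, 18, 19), (39, t, 18, 28), (39, t, 18, 35), (39, t, 30, 19), (39, t, 30, 28), (39, t, 30, 35), (39, t, 31, 19), (39, t, 31, 28), (39, t, 31, 35), (8, a, 28, 31), (8, a, 28, 35)}
Filtering on F >= 23 leaves {(23, t, 18, 19), (23, t, 18, 28), (23, t, 18, 35), (23, t, 30, 19), (23, t, 30, 28), (23, t, 30, 35), (23, t, 31, 19), (23, t, 31, 28), (23, t, 31, 35), (34, m, 15, 1), (34, m, 15, 5), (34, m, 23, 1), (34, m, 23, 5), (34, m, 4, 1), (34, m, 4, 5), (34, m, 6, 1), (34, m, 6, 5), (35, a, 28, 31), (35, a, 28, 35), (39, t, 18, 19), (39, t, 18, 28), (39, t, 18, 35), (39, t, 30, 19), (39, t, 30, 28), (39, t, 30, 35), (39, t, 31, 19), (39, t, 31, 28), (39, t, 31, 35)}.
Filtering on F >= 29 leaves {(34, m, 15, 1), (34, m, 15, 5), (34, m, 23, 1), (34, m, 23, 5), (34, m, 4, 1), (34, m, 4, 5), (34, m, 6, 1), (34, m, 6, 5), (35, a, 28, 31), (35, a, 28, 35), (39, t, 18, 19), (39, t, 18, 28), (39, t, 18, 35), (39, t, 30, 19), (39, t, 30, 28), (39, t, 30, 35), (39, t, 31, 19), (39, t, 31, 28), (39, t, 31, 35)}.
π_{E, F, C} gives {(15, 34, m), (18, 39, t), (23, 34, m), (28, 35, a), (30, 39, t), (31, 39, t), (4, 34, m), (6, 34, m)} (11 duplicate(s) eliminated).

{(15, 34, m), (18, 39, t), (23, 34, m), (28, 35, a), (30, 39, t), (31, 39, t), (4, 34, m), (6, 34, m)}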